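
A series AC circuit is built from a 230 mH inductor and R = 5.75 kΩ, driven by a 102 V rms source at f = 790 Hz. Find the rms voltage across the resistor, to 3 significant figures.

ω = 2πf = 4964 rad/s
X_L = ωL = 1140 Ω
Z = 5750 + j1140 Ω
|Z| = √(5750² + 1140²) = 5860 Ω
I = V/|Z| = 17.4 mA
V_R = I·|Z_R| = 0.0174 × 5750 = 100 V

100 V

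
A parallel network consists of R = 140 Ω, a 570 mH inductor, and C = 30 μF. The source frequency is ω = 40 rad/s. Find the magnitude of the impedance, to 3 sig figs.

X_L = ωL = 22.8 Ω
X_C = 1/(ωC) = 833 Ω
Parallel: admittances add. Y = 1/R + 1/(jωL) + jωC
Y = (0.00714 − j0.0427) S
|Y| = 0.0433 S → |Z| = 1/|Y| = 23.1 Ω, ∠Z = −∠Y = 80.5°

23.1 Ω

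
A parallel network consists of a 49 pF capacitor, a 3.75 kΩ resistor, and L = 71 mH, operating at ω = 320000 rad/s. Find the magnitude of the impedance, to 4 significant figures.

3729 Ω

X_L = ωL = 22720 Ω
X_C = 1/(ωC) = 63780 Ω
Parallel: admittances add. Y = 1/R + 1/(jωL) + jωC
Y = (0.0002667 − j2.833e-05) S
|Y| = 0.0002682 S → |Z| = 1/|Y| = 3729 Ω, ∠Z = −∠Y = 6.065°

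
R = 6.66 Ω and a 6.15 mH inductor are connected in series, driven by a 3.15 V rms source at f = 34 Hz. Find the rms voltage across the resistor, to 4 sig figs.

ω = 2πf = 213.6 rad/s
X_L = ωL = 1.314 Ω
Z = 6.660 + j1.314 Ω
|Z| = √(6.660² + 1.314²) = 6.788 Ω
I = V/|Z| = 464.0 mA
V_R = I·|Z_R| = 0.4640 × 6.660 = 3.090 V

3.090 V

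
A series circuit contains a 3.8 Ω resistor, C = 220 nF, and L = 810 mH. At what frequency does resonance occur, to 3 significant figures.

377 Hz

ω₀ = 1/√(LC) = 1/√(0.81 × 2.2e-07) = 2369 rad/s
f₀ = ω₀/(2π) = 377 Hz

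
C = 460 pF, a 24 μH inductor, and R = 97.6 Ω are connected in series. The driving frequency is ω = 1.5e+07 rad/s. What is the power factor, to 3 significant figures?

0.413

X_L = ωL = 360 Ω
X_C = 1/(ωC) = 145 Ω
Net reactance X = X_L − X_C = 215 Ω
Z = 97.6 + j215 Ω
|Z| = √(97.6² + 215²) = 236 Ω
∠Z = arctan(215/97.6) = 65.6°
cos φ = cos(65.6°) = 0.413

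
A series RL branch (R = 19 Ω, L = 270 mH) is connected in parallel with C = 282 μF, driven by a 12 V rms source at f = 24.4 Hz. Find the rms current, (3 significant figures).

300 mA

ω = 2πf = 153.3 rad/s
X_L = ωL = 41.4 Ω
X_C = 1/(ωC) = 23.1 Ω
Branch 1 (R+jX_L): Z₁ = 19.0 + j41.4 Ω, |Z₁| = 45.5 Ω
Branch 2 (−jX_C): Z₂ = −j23.1 Ω
Parallel: Z = Z₁Z₂/(Z₁+Z₂), |Z| = 40.0 Ω, ∠Z = -68.5°
I = V/|Z| = 12/40.0 = 300 mA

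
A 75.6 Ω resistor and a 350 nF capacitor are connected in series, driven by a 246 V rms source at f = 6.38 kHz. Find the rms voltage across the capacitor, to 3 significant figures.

169 V

ω = 2πf = 40090 rad/s
X_C = 1/(ωC) = 71.3 Ω
Z = 75.6 − j71.3 Ω
|Z| = √(75.6² + 71.3²) = 104 Ω
I = V/|Z| = 2.37 A
V_C = I·|Z_C| = 2.37 × 71.3 = 169 V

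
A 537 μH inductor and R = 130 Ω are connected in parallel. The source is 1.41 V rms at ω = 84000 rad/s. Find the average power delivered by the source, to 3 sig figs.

15.3 mW

X_L = ωL = 45.1 Ω
Parallel: admittances add. Y = 1/R + 1/(jωL)
Y = (0.00769 − j0.0222) S
|Y| = 0.0235 S → |Z| = 1/|Y| = 42.6 Ω, ∠Z = −∠Y = 70.9°
I = V/|Z| = 33.1 mA
P = VI cos φ = 1.41 × 0.0331 × cos(70.9°) = 15.3 mW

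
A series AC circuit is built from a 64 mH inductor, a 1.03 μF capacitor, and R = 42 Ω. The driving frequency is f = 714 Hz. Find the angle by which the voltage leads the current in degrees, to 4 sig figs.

59.29°

ω = 2πf = 4486 rad/s
X_L = ωL = 287.1 Ω
X_C = 1/(ωC) = 216.4 Ω
Net reactance X = X_L − X_C = 70.70 Ω
Z = 42.00 + j70.70 Ω
|Z| = √(42.00² + 70.70²) = 82.24 Ω
∠Z = arctan(70.70/42.00) = 59.29°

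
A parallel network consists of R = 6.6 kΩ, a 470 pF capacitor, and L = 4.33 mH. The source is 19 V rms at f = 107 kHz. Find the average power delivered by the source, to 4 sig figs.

54.70 mW

ω = 2πf = 672300 rad/s
X_L = ωL = 2911 Ω
X_C = 1/(ωC) = 3165 Ω
Parallel: admittances add. Y = 1/R + 1/(jωL) + jωC
Y = (0.0001515 − j2.754e-05) S
|Y| = 0.0001540 S → |Z| = 1/|Y| = 6494 Ω, ∠Z = −∠Y = 10.30°
I = V/|Z| = 2.926 mA
P = VI cos φ = 19 × 0.002926 × cos(10.30°) = 54.70 mW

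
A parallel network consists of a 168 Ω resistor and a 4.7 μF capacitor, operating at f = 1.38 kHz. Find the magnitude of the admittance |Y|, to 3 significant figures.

ω = 2πf = 8671 rad/s
X_C = 1/(ωC) = 24.5 Ω
Parallel: admittances add. Y = 1/R + jωC
Y = (0.00595 + j0.0408) S
|Y| = 0.0412 S → |Z| = 1/|Y| = 24.3 Ω, ∠Z = −∠Y = -81.7°

41.2 mS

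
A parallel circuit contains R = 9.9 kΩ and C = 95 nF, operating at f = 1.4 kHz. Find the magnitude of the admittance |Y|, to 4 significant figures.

841.7 μS

ω = 2πf = 8796 rad/s
X_C = 1/(ωC) = 1197 Ω
Parallel: admittances add. Y = 1/R + jωC
Y = (0.0001010 + j0.0008357) S
|Y| = 0.0008417 S → |Z| = 1/|Y| = 1188 Ω, ∠Z = −∠Y = -83.11°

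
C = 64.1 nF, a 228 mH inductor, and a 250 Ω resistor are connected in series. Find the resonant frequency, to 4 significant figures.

1.317 kHz

ω₀ = 1/√(LC) = 1/√(0.228 × 6.41e-08) = 8272 rad/s
f₀ = ω₀/(2π) = 1.317 kHz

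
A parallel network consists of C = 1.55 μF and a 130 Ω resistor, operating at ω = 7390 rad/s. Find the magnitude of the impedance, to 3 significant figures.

72.5 Ω

X_C = 1/(ωC) = 87.3 Ω
Parallel: admittances add. Y = 1/R + jωC
Y = (0.00769 + j0.0115) S
|Y| = 0.0138 S → |Z| = 1/|Y| = 72.5 Ω, ∠Z = −∠Y = -56.1°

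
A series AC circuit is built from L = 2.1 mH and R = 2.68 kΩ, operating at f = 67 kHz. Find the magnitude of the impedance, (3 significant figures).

ω = 2πf = 421000 rad/s
X_L = ωL = 884 Ω
Z = 2680 + j884 Ω
|Z| = √(2680² + 884²) = 2820 Ω

2820 Ω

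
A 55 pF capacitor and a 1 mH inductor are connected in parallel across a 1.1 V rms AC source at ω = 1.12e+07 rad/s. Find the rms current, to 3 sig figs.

X_L = ωL = 11200 Ω
X_C = 1/(ωC) = 1620 Ω
Parallel: admittances add. Y = 1/(jωL) + jωC
Y = (0 + j0.000527) S
|Y| = 0.000527 S → |Z| = 1/|Y| = 1900 Ω, ∠Z = −∠Y = -90.0°
I = V/|Z| = 1.1/1900 = 579 μA

579 μA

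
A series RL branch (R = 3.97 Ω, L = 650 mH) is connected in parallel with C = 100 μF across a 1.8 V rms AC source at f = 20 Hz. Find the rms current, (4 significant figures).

ω = 2πf = 125.7 rad/s
X_L = ωL = 81.68 Ω
X_C = 1/(ωC) = 79.58 Ω
Branch 1 (R+jX_L): Z₁ = 3.970 + j81.68 Ω, |Z₁| = 81.78 Ω
Branch 2 (−jX_C): Z₂ = −j79.58 Ω
Parallel: Z = Z₁Z₂/(Z₁+Z₂), |Z| = 1448 Ω, ∠Z = -30.70°
I = V/|Z| = 1.8/1448 = 1.243 mA

1.243 mA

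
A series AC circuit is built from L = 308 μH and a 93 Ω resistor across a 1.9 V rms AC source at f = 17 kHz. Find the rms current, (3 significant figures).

ω = 2πf = 106800 rad/s
X_L = ωL = 32.9 Ω
Z = 93.0 + j32.9 Ω
|Z| = √(93.0² + 32.9²) = 98.6 Ω
I = V/|Z| = 1.9/98.6 = 19.3 mA

19.3 mA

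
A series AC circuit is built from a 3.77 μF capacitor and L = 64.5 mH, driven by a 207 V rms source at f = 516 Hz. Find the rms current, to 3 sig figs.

1.63 A

ω = 2πf = 3242 rad/s
X_L = ωL = 209 Ω
X_C = 1/(ωC) = 81.8 Ω
Net reactance X = X_L − X_C = 127 Ω
Z = j127 Ω
|Z| = √(0² + 127²) = 127 Ω
I = V/|Z| = 207/127 = 1.63 A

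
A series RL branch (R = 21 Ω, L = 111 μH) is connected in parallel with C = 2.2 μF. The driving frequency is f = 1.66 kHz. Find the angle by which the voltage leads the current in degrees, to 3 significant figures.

ω = 2πf = 10430 rad/s
X_L = ωL = 1.16 Ω
X_C = 1/(ωC) = 43.6 Ω
Branch 1 (R+jX_L): Z₁ = 21.0 + j1.16 Ω, |Z₁| = 21.0 Ω
Branch 2 (−jX_C): Z₂ = −j43.6 Ω
Parallel: Z = Z₁Z₂/(Z₁+Z₂), |Z| = 19.4 Ω, ∠Z = -23.2°

-23.2°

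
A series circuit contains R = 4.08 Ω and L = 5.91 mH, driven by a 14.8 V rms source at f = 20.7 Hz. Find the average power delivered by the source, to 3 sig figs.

ω = 2πf = 130.1 rad/s
X_L = ωL = 0.769 Ω
Z = 4.08 + j0.769 Ω
|Z| = √(4.08² + 0.769²) = 4.15 Ω
∠Z = arctan(0.769/4.08) = 10.7°
I = V/|Z| = 3.56 A
P = VI cos φ = 14.8 × 3.56 × cos(10.7°) = 51.8 W

51.8 W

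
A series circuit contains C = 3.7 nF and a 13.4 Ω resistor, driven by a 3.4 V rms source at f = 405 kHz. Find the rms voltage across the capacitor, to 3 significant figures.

ω = 2πf = 2.545e+06 rad/s
X_C = 1/(ωC) = 106 Ω
Z = 13.4 − j106 Ω
|Z| = √(13.4² + 106²) = 107 Ω
I = V/|Z| = 31.8 mA
V_C = I·|Z_C| = 0.0318 × 106 = 3.37 V

3.37 V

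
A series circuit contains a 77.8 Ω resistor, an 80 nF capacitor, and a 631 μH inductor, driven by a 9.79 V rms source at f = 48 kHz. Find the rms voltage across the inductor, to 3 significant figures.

ω = 2πf = 301600 rad/s
X_L = ωL = 190 Ω
X_C = 1/(ωC) = 41.4 Ω
Net reactance X = X_L − X_C = 149 Ω
Z = 77.8 + j149 Ω
|Z| = √(77.8² + 149²) = 168 Ω
I = V/|Z| = 58.3 mA
V_L = I·|Z_L| = 0.0583 × 190 = 11.1 V

11.1 V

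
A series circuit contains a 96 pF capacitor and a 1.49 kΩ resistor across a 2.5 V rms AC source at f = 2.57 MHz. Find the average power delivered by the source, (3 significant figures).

3.53 mW

ω = 2πf = 1.615e+07 rad/s
X_C = 1/(ωC) = 645 Ω
Z = 1490 − j645 Ω
|Z| = √(1490² + 645²) = 1620 Ω
∠Z = arctan(-645/1490) = -23.4°
I = V/|Z| = 1.54 mA
P = VI cos φ = 2.5 × 0.00154 × cos(-23.4°) = 3.53 mW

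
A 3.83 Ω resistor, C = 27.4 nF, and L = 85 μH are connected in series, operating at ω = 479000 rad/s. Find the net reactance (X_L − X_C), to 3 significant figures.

-35.5 Ω

X_L = ωL = 40.7 Ω
X_C = 1/(ωC) = 76.2 Ω
X = 40.7 − 76.2 = -35.5 Ω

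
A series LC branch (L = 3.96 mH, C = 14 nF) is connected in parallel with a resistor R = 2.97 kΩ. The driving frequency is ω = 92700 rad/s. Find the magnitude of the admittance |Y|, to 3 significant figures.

X_L = ωL = 367 Ω
X_C = 1/(ωC) = 771 Ω
Branch 1: Z₁ = R = 2970 Ω
Branch 2 (series LC): Z₂ = j(X_L − X_C) = −j403 Ω
Parallel: Z = Z₁Z₂/(Z₁+Z₂), |Z| = 400 Ω, ∠Z = -82.3°
|Y| = 1/|Z| = 2.50 mS

2.50 mS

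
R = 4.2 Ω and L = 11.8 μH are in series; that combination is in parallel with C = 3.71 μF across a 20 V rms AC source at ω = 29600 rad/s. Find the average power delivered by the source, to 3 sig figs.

94.6 W

X_L = ωL = 0.349 Ω
X_C = 1/(ωC) = 9.11 Ω
Branch 1 (R+jX_L): Z₁ = 4.20 + j0.349 Ω, |Z₁| = 4.21 Ω
Branch 2 (−jX_C): Z₂ = −j9.11 Ω
Parallel: Z = Z₁Z₂/(Z₁+Z₂), |Z| = 3.95 Ω, ∠Z = -20.9°
I = V/|Z| = 5.06 A
P = VI cos φ = 20 × 5.06 × cos(-20.9°) = 94.6 W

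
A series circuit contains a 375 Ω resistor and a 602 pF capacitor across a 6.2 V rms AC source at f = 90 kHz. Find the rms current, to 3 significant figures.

ω = 2πf = 565500 rad/s
X_C = 1/(ωC) = 2940 Ω
Z = 375 − j2940 Ω
|Z| = √(375² + 2940²) = 2960 Ω
I = V/|Z| = 6.2/2960 = 2.09 mA

2.09 mA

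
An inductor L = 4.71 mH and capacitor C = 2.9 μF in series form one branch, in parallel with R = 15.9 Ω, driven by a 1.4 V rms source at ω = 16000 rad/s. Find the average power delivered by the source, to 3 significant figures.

X_L = ωL = 75.4 Ω
X_C = 1/(ωC) = 21.6 Ω
Branch 1: Z₁ = R = 15.9 Ω
Branch 2 (series LC): Z₂ = j(X_L − X_C) = j53.8 Ω
Parallel: Z = Z₁Z₂/(Z₁+Z₂), |Z| = 15.2 Ω, ∠Z = 16.5°
I = V/|Z| = 91.8 mA
P = VI cos φ = 1.4 × 0.0918 × cos(16.5°) = 123 mW

123 mW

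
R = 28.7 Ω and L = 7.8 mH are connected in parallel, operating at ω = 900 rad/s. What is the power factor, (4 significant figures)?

0.2376

X_L = ωL = 7.020 Ω
Parallel: admittances add. Y = 1/R + 1/(jωL)
Y = (0.03484 − j0.1425) S
|Y| = 0.1466 S → |Z| = 1/|Y| = 6.819 Ω, ∠Z = −∠Y = 76.26°
cos φ = cos(76.26°) = 0.2376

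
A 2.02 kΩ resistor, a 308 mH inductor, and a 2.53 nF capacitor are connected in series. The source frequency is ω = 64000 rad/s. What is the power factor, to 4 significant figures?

X_L = ωL = 19710 Ω
X_C = 1/(ωC) = 6176 Ω
Net reactance X = X_L − X_C = 13540 Ω
Z = 2020 + j13540 Ω
|Z| = √(2020² + 13540²) = 13690 Ω
∠Z = arctan(13540/2020) = 81.51°
cos φ = cos(81.51°) = 0.1476

0.1476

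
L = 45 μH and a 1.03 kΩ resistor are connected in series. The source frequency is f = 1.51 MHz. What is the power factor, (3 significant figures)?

ω = 2πf = 9.488e+06 rad/s
X_L = ωL = 427 Ω
Z = 1030 + j427 Ω
|Z| = √(1030² + 427²) = 1110 Ω
∠Z = arctan(427/1030) = 22.5°
cos φ = cos(22.5°) = 0.924

0.924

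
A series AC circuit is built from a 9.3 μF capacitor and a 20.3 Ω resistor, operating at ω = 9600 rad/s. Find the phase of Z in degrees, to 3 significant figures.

-28.9°

X_C = 1/(ωC) = 11.2 Ω
Z = 20.3 − j11.2 Ω
|Z| = √(20.3² + 11.2²) = 23.2 Ω
∠Z = arctan(-11.2/20.3) = -28.9°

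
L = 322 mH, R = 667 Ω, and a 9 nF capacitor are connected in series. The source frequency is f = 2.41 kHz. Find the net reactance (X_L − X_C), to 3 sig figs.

ω = 2πf = 15140 rad/s
X_L = ωL = 4880 Ω
X_C = 1/(ωC) = 7340 Ω
X = 4880 − 7340 = -2460 Ω

-2460 Ω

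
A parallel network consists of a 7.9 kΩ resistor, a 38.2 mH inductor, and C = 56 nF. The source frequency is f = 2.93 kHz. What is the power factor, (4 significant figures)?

0.3080

ω = 2πf = 18410 rad/s
X_L = ωL = 703.3 Ω
X_C = 1/(ωC) = 970.0 Ω
Parallel: admittances add. Y = 1/R + 1/(jωL) + jωC
Y = (0.0001266 − j0.0003910) S
|Y| = 0.0004110 S → |Z| = 1/|Y| = 2433 Ω, ∠Z = −∠Y = 72.06°
cos φ = cos(72.06°) = 0.3080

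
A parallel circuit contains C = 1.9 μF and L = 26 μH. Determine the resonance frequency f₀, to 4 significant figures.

22.64 kHz

ω₀ = 1/√(LC) = 1/√(2.6e-05 × 1.9e-06) = 142300 rad/s
f₀ = ω₀/(2π) = 22.64 kHz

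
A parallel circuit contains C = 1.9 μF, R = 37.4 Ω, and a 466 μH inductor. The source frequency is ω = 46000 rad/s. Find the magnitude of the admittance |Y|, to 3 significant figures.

X_L = ωL = 21.4 Ω
X_C = 1/(ωC) = 11.4 Ω
Parallel: admittances add. Y = 1/R + 1/(jωL) + jωC
Y = (0.0267 + j0.0407) S
|Y| = 0.0487 S → |Z| = 1/|Y| = 20.5 Ω, ∠Z = −∠Y = -56.7°

48.7 mS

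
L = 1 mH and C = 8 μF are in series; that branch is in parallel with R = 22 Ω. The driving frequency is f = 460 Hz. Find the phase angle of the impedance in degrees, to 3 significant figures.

-28.6°

ω = 2πf = 2890 rad/s
X_L = ωL = 2.89 Ω
X_C = 1/(ωC) = 43.2 Ω
Branch 1: Z₁ = R = 22.0 Ω
Branch 2 (series LC): Z₂ = j(X_L − X_C) = −j40.4 Ω
Parallel: Z = Z₁Z₂/(Z₁+Z₂), |Z| = 19.3 Ω, ∠Z = -28.6°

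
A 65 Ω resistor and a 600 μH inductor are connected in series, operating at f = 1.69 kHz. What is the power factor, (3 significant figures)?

ω = 2πf = 10620 rad/s
X_L = ωL = 6.37 Ω
Z = 65.0 + j6.37 Ω
|Z| = √(65.0² + 6.37²) = 65.3 Ω
∠Z = arctan(6.37/65.0) = 5.60°
cos φ = cos(5.60°) = 0.995

0.995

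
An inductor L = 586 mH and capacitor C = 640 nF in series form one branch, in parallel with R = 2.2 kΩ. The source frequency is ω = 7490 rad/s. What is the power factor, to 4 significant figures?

X_L = ωL = 4389 Ω
X_C = 1/(ωC) = 208.6 Ω
Branch 1: Z₁ = R = 2200 Ω
Branch 2 (series LC): Z₂ = j(X_L − X_C) = j4181 Ω
Parallel: Z = Z₁Z₂/(Z₁+Z₂), |Z| = 1947 Ω, ∠Z = 27.76°
cos φ = cos(27.76°) = 0.8849

0.8849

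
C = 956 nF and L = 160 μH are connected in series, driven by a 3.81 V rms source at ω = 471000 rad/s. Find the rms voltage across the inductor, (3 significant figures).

3.93 V

X_L = ωL = 75.4 Ω
X_C = 1/(ωC) = 2.22 Ω
Net reactance X = X_L − X_C = 73.1 Ω
Z = j73.1 Ω
|Z| = √(0² + 73.1²) = 73.1 Ω
I = V/|Z| = 52.1 mA
V_L = I·|Z_L| = 0.0521 × 75.4 = 3.93 V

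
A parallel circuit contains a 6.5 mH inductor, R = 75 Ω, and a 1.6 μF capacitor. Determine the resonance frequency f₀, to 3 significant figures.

1.56 kHz

ω₀ = 1/√(LC) = 1/√(0.0065 × 1.6e-06) = 9806 rad/s
f₀ = ω₀/(2π) = 1.56 kHz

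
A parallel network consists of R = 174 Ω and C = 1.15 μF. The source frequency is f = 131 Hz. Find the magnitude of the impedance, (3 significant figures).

ω = 2πf = 823.1 rad/s
X_C = 1/(ωC) = 1060 Ω
Parallel: admittances add. Y = 1/R + jωC
Y = (0.00575 + j0.000947) S
|Y| = 0.00582 S → |Z| = 1/|Y| = 172 Ω, ∠Z = −∠Y = -9.35°

172 Ω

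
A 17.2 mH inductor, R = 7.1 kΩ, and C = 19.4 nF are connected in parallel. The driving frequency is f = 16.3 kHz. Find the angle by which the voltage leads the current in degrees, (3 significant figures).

-84.3°

ω = 2πf = 102400 rad/s
X_L = ωL = 1760 Ω
X_C = 1/(ωC) = 503 Ω
Parallel: admittances add. Y = 1/R + 1/(jωL) + jωC
Y = (0.000141 + j0.00142) S
|Y| = 0.00143 S → |Z| = 1/|Y| = 701 Ω, ∠Z = −∠Y = -84.3°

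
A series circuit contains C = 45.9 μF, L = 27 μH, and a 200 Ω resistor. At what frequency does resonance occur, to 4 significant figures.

ω₀ = 1/√(LC) = 1/√(2.7e-05 × 4.59e-05) = 28410 rad/s
f₀ = ω₀/(2π) = 4.521 kHz

4.521 kHz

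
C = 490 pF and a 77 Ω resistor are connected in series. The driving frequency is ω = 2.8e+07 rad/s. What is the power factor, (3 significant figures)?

0.726

X_C = 1/(ωC) = 72.9 Ω
Z = 77.0 − j72.9 Ω
|Z| = √(77.0² + 72.9²) = 106 Ω
∠Z = arctan(-72.9/77.0) = -43.4°
cos φ = cos(-43.4°) = 0.726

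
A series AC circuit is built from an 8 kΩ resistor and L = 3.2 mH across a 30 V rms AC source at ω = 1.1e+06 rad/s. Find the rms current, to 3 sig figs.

3.43 mA

X_L = ωL = 3520 Ω
Z = 8000 + j3520 Ω
|Z| = √(8000² + 3520²) = 8740 Ω
I = V/|Z| = 30/8740 = 3.43 mA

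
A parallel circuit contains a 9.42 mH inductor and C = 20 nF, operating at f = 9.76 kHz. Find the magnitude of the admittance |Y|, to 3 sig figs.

ω = 2πf = 61320 rad/s
X_L = ωL = 578 Ω
X_C = 1/(ωC) = 815 Ω
Parallel: admittances add. Y = 1/(jωL) + jωC
Y = (0 − j0.000505) S
|Y| = 0.000505 S → |Z| = 1/|Y| = 1980 Ω, ∠Z = −∠Y = 90.0°

505 μS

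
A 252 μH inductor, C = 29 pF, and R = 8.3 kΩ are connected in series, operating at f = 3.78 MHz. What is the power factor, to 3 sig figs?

0.878

ω = 2πf = 2.375e+07 rad/s
X_L = ωL = 5990 Ω
X_C = 1/(ωC) = 1450 Ω
Net reactance X = X_L − X_C = 4530 Ω
Z = 8300 + j4530 Ω
|Z| = √(8300² + 4530²) = 9460 Ω
∠Z = arctan(4530/8300) = 28.6°
cos φ = cos(28.6°) = 0.878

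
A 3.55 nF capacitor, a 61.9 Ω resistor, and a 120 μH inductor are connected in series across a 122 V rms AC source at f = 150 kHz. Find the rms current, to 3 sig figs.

623 mA

ω = 2πf = 942500 rad/s
X_L = ωL = 113 Ω
X_C = 1/(ωC) = 299 Ω
Net reactance X = X_L − X_C = -186 Ω
Z = 61.9 − j186 Ω
|Z| = √(61.9² + 186²) = 196 Ω
I = V/|Z| = 122/196 = 623 mA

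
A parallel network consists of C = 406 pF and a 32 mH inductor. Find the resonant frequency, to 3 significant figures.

ω₀ = 1/√(LC) = 1/√(0.032 × 4.06e-10) = 277400 rad/s
f₀ = ω₀/(2π) = 44.2 kHz

44.2 kHz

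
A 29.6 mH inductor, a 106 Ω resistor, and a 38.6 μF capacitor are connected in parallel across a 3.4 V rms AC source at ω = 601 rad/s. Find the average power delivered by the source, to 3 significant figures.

X_L = ωL = 17.8 Ω
X_C = 1/(ωC) = 43.1 Ω
Parallel: admittances add. Y = 1/R + 1/(jωL) + jωC
Y = (0.00943 − j0.0330) S
|Y| = 0.0343 S → |Z| = 1/|Y| = 29.1 Ω, ∠Z = −∠Y = 74.1°
I = V/|Z| = 117 mA
P = VI cos φ = 3.4 × 0.117 × cos(74.1°) = 109 mW

109 mW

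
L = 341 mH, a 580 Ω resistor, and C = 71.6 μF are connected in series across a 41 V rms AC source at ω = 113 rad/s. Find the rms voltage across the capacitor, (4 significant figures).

X_L = ωL = 38.53 Ω
X_C = 1/(ωC) = 123.6 Ω
Net reactance X = X_L − X_C = -85.06 Ω
Z = 580.0 − j85.06 Ω
|Z| = √(580.0² + 85.06²) = 586.2 Ω
I = V/|Z| = 69.94 mA
V_C = I·|Z_C| = 0.06994 × 123.6 = 8.645 V

8.645 V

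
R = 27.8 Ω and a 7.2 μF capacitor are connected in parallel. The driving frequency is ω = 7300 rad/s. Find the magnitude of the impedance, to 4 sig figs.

15.70 Ω

X_C = 1/(ωC) = 19.03 Ω
Parallel: admittances add. Y = 1/R + jωC
Y = (0.03597 + j0.05256) S
|Y| = 0.06369 S → |Z| = 1/|Y| = 15.70 Ω, ∠Z = −∠Y = -55.61°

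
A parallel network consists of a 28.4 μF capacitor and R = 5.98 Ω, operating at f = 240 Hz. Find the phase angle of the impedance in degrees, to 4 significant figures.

-14.36°

ω = 2πf = 1508 rad/s
X_C = 1/(ωC) = 23.35 Ω
Parallel: admittances add. Y = 1/R + jωC
Y = (0.1672 + j0.04283) S
|Y| = 0.1726 S → |Z| = 1/|Y| = 5.793 Ω, ∠Z = −∠Y = -14.36°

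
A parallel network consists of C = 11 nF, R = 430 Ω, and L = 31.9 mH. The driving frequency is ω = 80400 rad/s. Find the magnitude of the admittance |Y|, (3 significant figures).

2.38 mS

X_L = ωL = 2560 Ω
X_C = 1/(ωC) = 1130 Ω
Parallel: admittances add. Y = 1/R + 1/(jωL) + jωC
Y = (0.00233 + j0.000494) S
|Y| = 0.00238 S → |Z| = 1/|Y| = 421 Ω, ∠Z = −∠Y = -12.0°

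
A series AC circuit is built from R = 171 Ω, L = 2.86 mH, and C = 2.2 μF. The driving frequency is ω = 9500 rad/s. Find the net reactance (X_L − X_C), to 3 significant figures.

X_L = ωL = 27.2 Ω
X_C = 1/(ωC) = 47.8 Ω
X = 27.2 − 47.8 = -20.7 Ω

-20.7 Ω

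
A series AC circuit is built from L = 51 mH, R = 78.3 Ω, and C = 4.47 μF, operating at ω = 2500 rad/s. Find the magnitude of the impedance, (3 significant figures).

87.0 Ω

X_L = ωL = 127 Ω
X_C = 1/(ωC) = 89.5 Ω
Net reactance X = X_L − X_C = 38.0 Ω
Z = 78.3 + j38.0 Ω
|Z| = √(78.3² + 38.0²) = 87.0 Ω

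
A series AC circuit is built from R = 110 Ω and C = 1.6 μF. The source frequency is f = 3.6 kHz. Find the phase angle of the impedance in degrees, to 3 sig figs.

-14.1°

ω = 2πf = 22620 rad/s
X_C = 1/(ωC) = 27.6 Ω
Z = 110 − j27.6 Ω
|Z| = √(110² + 27.6²) = 113 Ω
∠Z = arctan(-27.6/110) = -14.1°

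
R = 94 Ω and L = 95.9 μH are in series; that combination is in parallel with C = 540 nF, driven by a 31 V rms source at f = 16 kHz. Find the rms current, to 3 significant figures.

ω = 2πf = 100500 rad/s
X_L = ωL = 9.64 Ω
X_C = 1/(ωC) = 18.4 Ω
Branch 1 (R+jX_L): Z₁ = 94.0 + j9.64 Ω, |Z₁| = 94.5 Ω
Branch 2 (−jX_C): Z₂ = −j18.4 Ω
Parallel: Z = Z₁Z₂/(Z₁+Z₂), |Z| = 18.4 Ω, ∠Z = -78.8°
I = V/|Z| = 31/18.4 = 1.68 A

1.68 A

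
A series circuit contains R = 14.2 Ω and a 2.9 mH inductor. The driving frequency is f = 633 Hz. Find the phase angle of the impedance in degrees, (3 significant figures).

ω = 2πf = 3977 rad/s
X_L = ωL = 11.5 Ω
Z = 14.2 + j11.5 Ω
|Z| = √(14.2² + 11.5²) = 18.3 Ω
∠Z = arctan(11.5/14.2) = 39.1°

39.1°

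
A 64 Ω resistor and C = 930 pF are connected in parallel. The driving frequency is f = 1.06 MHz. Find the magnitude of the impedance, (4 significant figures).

59.50 Ω

ω = 2πf = 6.66e+06 rad/s
X_C = 1/(ωC) = 161.4 Ω
Parallel: admittances add. Y = 1/R + jωC
Y = (0.01562 + j0.006194) S
|Y| = 0.01681 S → |Z| = 1/|Y| = 59.50 Ω, ∠Z = −∠Y = -21.62°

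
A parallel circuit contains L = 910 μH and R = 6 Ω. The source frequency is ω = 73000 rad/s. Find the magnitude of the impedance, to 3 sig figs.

X_L = ωL = 66.4 Ω
Parallel: admittances add. Y = 1/R + 1/(jωL)
Y = (0.167 − j0.0151) S
|Y| = 0.167 S → |Z| = 1/|Y| = 5.98 Ω, ∠Z = −∠Y = 5.16°

5.98 Ω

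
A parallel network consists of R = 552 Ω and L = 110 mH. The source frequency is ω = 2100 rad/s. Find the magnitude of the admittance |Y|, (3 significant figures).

X_L = ωL = 231 Ω
Parallel: admittances add. Y = 1/R + 1/(jωL)
Y = (0.00181 − j0.00433) S
|Y| = 0.00469 S → |Z| = 1/|Y| = 213 Ω, ∠Z = −∠Y = 67.3°

4.69 mS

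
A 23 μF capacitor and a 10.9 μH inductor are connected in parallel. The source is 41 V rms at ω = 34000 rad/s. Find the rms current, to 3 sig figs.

X_L = ωL = 0.371 Ω
X_C = 1/(ωC) = 1.28 Ω
Parallel: admittances add. Y = 1/(jωL) + jωC
Y = (0 − j1.92) S
|Y| = 1.92 S → |Z| = 1/|Y| = 0.522 Ω, ∠Z = −∠Y = 90.0°
I = V/|Z| = 41/0.522 = 78.6 A

78.6 A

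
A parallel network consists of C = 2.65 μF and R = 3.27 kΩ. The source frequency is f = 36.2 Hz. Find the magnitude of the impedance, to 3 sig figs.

1480 Ω

ω = 2πf = 227.5 rad/s
X_C = 1/(ωC) = 1660 Ω
Parallel: admittances add. Y = 1/R + jωC
Y = (0.000306 + j0.000603) S
|Y| = 0.000676 S → |Z| = 1/|Y| = 1480 Ω, ∠Z = −∠Y = -63.1°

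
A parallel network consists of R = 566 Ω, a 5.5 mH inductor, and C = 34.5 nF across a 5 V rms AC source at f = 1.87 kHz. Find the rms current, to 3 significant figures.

ω = 2πf = 11750 rad/s
X_L = ωL = 64.6 Ω
X_C = 1/(ωC) = 2470 Ω
Parallel: admittances add. Y = 1/R + 1/(jωL) + jωC
Y = (0.00177 − j0.0151) S
|Y| = 0.0152 S → |Z| = 1/|Y| = 65.9 Ω, ∠Z = −∠Y = 83.3°
I = V/|Z| = 5/65.9 = 75.9 mA

75.9 mA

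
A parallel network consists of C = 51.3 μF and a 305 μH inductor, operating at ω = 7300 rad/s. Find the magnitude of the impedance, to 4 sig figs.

X_L = ωL = 2.226 Ω
X_C = 1/(ωC) = 2.670 Ω
Parallel: admittances add. Y = 1/(jωL) + jωC
Y = (0 − j0.07465) S
|Y| = 0.07465 S → |Z| = 1/|Y| = 13.40 Ω, ∠Z = −∠Y = 90.00°

13.40 Ω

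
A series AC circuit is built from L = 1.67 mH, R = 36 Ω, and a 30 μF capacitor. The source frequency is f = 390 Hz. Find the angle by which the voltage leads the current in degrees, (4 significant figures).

ω = 2πf = 2450 rad/s
X_L = ωL = 4.092 Ω
X_C = 1/(ωC) = 13.60 Ω
Net reactance X = X_L − X_C = -9.511 Ω
Z = 36.00 − j9.511 Ω
|Z| = √(36.00² + 9.511²) = 37.24 Ω
∠Z = arctan(-9.511/36.00) = -14.80°

-14.80°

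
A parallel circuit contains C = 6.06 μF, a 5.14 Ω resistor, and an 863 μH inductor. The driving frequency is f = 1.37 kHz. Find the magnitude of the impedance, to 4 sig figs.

ω = 2πf = 8608 rad/s
X_L = ωL = 7.429 Ω
X_C = 1/(ωC) = 19.17 Ω
Parallel: admittances add. Y = 1/R + 1/(jωL) + jωC
Y = (0.1946 − j0.08245) S
|Y| = 0.2113 S → |Z| = 1/|Y| = 4.733 Ω, ∠Z = −∠Y = 22.97°

4.733 Ω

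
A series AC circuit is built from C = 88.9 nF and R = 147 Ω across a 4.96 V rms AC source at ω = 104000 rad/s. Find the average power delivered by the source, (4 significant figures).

108.6 mW

X_C = 1/(ωC) = 108.2 Ω
Z = 147.0 − j108.2 Ω
|Z| = √(147.0² + 108.2²) = 182.5 Ω
∠Z = arctan(-108.2/147.0) = -36.34°
I = V/|Z| = 27.18 mA
P = VI cos φ = 4.96 × 0.02718 × cos(-36.34°) = 108.6 mW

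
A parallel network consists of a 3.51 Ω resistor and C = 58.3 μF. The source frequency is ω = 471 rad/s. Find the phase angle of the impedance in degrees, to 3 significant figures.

X_C = 1/(ωC) = 36.4 Ω
Parallel: admittances add. Y = 1/R + jωC
Y = (0.285 + j0.0275) S
|Y| = 0.286 S → |Z| = 1/|Y| = 3.49 Ω, ∠Z = −∠Y = -5.51°

-5.51°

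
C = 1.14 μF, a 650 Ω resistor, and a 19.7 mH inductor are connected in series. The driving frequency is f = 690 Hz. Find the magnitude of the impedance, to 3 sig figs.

660 Ω

ω = 2πf = 4335 rad/s
X_L = ωL = 85.4 Ω
X_C = 1/(ωC) = 202 Ω
Net reactance X = X_L − X_C = -117 Ω
Z = 650 − j117 Ω
|Z| = √(650² + 117²) = 660 Ω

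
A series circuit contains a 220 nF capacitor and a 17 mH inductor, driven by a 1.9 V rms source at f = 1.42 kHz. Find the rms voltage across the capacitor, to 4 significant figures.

ω = 2πf = 8922 rad/s
X_L = ωL = 151.7 Ω
X_C = 1/(ωC) = 509.5 Ω
Net reactance X = X_L − X_C = -357.8 Ω
Z = − j357.8 Ω
|Z| = √(0² + 357.8²) = 357.8 Ω
I = V/|Z| = 5.310 mA
V_C = I·|Z_C| = 0.005310 × 509.5 = 2.705 V

2.705 V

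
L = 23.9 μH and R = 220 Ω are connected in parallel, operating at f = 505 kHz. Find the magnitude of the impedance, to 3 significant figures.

71.7 Ω

ω = 2πf = 3.173e+06 rad/s
X_L = ωL = 75.8 Ω
Parallel: admittances add. Y = 1/R + 1/(jωL)
Y = (0.00455 − j0.0132) S
|Y| = 0.0139 S → |Z| = 1/|Y| = 71.7 Ω, ∠Z = −∠Y = 71.0°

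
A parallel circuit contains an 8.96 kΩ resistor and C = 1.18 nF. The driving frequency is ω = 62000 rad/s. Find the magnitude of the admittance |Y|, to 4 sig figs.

133.4 μS

X_C = 1/(ωC) = 13670 Ω
Parallel: admittances add. Y = 1/R + jωC
Y = (0.0001116 + j7.316e-05) S
|Y| = 0.0001334 S → |Z| = 1/|Y| = 7494 Ω, ∠Z = −∠Y = -33.25°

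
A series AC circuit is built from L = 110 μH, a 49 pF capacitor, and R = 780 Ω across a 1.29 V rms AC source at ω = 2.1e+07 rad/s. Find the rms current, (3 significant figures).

833 μA

X_L = ωL = 2310 Ω
X_C = 1/(ωC) = 972 Ω
Net reactance X = X_L − X_C = 1340 Ω
Z = 780 + j1340 Ω
|Z| = √(780² + 1340²) = 1550 Ω
I = V/|Z| = 1.29/1550 = 833 μA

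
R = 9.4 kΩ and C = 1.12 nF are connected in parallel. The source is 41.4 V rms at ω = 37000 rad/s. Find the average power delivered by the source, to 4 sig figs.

X_C = 1/(ωC) = 24130 Ω
Parallel: admittances add. Y = 1/R + jωC
Y = (0.0001064 + j4.144e-05) S
|Y| = 0.0001142 S → |Z| = 1/|Y| = 8759 Ω, ∠Z = −∠Y = -21.28°
I = V/|Z| = 4.727 mA
P = VI cos φ = 41.4 × 0.004727 × cos(-21.28°) = 182.3 mW

182.3 mW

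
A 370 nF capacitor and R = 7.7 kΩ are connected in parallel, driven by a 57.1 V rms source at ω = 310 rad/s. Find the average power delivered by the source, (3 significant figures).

423 mW

X_C = 1/(ωC) = 8720 Ω
Parallel: admittances add. Y = 1/R + jωC
Y = (0.000130 + j0.000115) S
|Y| = 0.000173 S → |Z| = 1/|Y| = 5770 Ω, ∠Z = −∠Y = -41.5°
I = V/|Z| = 9.89 mA
P = VI cos φ = 57.1 × 0.00989 × cos(-41.5°) = 423 mW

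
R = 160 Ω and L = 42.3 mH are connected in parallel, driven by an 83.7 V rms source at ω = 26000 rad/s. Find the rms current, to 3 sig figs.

X_L = ωL = 1100 Ω
Parallel: admittances add. Y = 1/R + 1/(jωL)
Y = (0.00625 − j0.000909) S
|Y| = 0.00632 S → |Z| = 1/|Y| = 158 Ω, ∠Z = −∠Y = 8.28°
I = V/|Z| = 83.7/158 = 529 mA

529 mA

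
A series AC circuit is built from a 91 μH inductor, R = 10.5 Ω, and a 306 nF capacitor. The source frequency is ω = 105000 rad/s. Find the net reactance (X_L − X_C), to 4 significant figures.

-21.57 Ω

X_L = ωL = 9.555 Ω
X_C = 1/(ωC) = 31.12 Ω
X = 9.555 − 31.12 = -21.57 Ω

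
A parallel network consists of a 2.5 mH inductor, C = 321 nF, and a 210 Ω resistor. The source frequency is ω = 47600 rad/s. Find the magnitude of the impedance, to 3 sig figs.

X_L = ωL = 119 Ω
X_C = 1/(ωC) = 65.4 Ω
Parallel: admittances add. Y = 1/R + 1/(jωL) + jωC
Y = (0.00476 + j0.00688) S
|Y| = 0.00836 S → |Z| = 1/|Y| = 120 Ω, ∠Z = −∠Y = -55.3°

120 Ω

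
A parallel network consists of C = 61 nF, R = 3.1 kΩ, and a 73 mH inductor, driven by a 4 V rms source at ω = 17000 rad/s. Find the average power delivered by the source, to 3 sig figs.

5.16 mW

X_L = ωL = 1240 Ω
X_C = 1/(ωC) = 964 Ω
Parallel: admittances add. Y = 1/R + 1/(jωL) + jωC
Y = (0.000323 + j0.000231) S
|Y| = 0.000397 S → |Z| = 1/|Y| = 2520 Ω, ∠Z = −∠Y = -35.6°
I = V/|Z| = 1.59 mA
P = VI cos φ = 4 × 0.00159 × cos(-35.6°) = 5.16 mW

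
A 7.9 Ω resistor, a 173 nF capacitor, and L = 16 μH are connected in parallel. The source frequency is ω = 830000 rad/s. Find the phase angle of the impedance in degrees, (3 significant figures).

X_L = ωL = 13.3 Ω
X_C = 1/(ωC) = 6.96 Ω
Parallel: admittances add. Y = 1/R + 1/(jωL) + jωC
Y = (0.127 + j0.0683) S
|Y| = 0.144 S → |Z| = 1/|Y| = 6.95 Ω, ∠Z = −∠Y = -28.3°

-28.3°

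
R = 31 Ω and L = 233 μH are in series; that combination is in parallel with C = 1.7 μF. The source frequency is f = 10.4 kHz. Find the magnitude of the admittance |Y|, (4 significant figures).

101.7 mS

ω = 2πf = 65350 rad/s
X_L = ωL = 15.23 Ω
X_C = 1/(ωC) = 9.002 Ω
Branch 1 (R+jX_L): Z₁ = 31.00 + j15.23 Ω, |Z₁| = 34.54 Ω
Branch 2 (−jX_C): Z₂ = −j9.002 Ω
Parallel: Z = Z₁Z₂/(Z₁+Z₂), |Z| = 9.833 Ω, ∠Z = -75.19°
|Y| = 1/|Z| = 101.7 mS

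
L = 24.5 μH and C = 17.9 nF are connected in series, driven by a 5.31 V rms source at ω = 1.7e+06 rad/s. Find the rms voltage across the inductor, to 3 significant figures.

25.2 V

X_L = ωL = 41.6 Ω
X_C = 1/(ωC) = 32.9 Ω
Net reactance X = X_L − X_C = 8.79 Ω
Z = j8.79 Ω
|Z| = √(0² + 8.79²) = 8.79 Ω
I = V/|Z| = 604 mA
V_L = I·|Z_L| = 0.604 × 41.6 = 25.2 V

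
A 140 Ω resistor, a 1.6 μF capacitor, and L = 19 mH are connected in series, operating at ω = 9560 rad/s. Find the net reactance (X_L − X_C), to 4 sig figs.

X_L = ωL = 181.6 Ω
X_C = 1/(ωC) = 65.38 Ω
X = 181.6 − 65.38 = 116.3 Ω

116.3 Ω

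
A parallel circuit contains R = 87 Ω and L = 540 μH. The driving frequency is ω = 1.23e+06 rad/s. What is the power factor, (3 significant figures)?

0.992

X_L = ωL = 664 Ω
Parallel: admittances add. Y = 1/R + 1/(jωL)
Y = (0.0115 − j0.00151) S
|Y| = 0.0116 S → |Z| = 1/|Y| = 86.3 Ω, ∠Z = −∠Y = 7.46°
cos φ = cos(7.46°) = 0.992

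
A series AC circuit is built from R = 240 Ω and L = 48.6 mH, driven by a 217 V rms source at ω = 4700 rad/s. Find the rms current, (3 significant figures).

655 mA

X_L = ωL = 228 Ω
Z = 240 + j228 Ω
|Z| = √(240² + 228²) = 331 Ω
I = V/|Z| = 217/331 = 655 mA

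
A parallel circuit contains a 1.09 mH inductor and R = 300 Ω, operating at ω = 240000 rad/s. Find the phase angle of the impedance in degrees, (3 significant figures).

X_L = ωL = 262 Ω
Parallel: admittances add. Y = 1/R + 1/(jωL)
Y = (0.00333 − j0.00382) S
|Y| = 0.00507 S → |Z| = 1/|Y| = 197 Ω, ∠Z = −∠Y = 48.9°

48.9°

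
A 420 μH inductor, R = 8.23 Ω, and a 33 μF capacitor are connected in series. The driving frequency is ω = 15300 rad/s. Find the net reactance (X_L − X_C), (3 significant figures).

4.45 Ω

X_L = ωL = 6.43 Ω
X_C = 1/(ωC) = 1.98 Ω
X = 6.43 − 1.98 = 4.45 Ω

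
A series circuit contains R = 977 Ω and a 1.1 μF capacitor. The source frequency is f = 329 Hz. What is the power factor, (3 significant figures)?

ω = 2πf = 2067 rad/s
X_C = 1/(ωC) = 440 Ω
Z = 977 − j440 Ω
|Z| = √(977² + 440²) = 1070 Ω
∠Z = arctan(-440/977) = -24.2°
cos φ = cos(-24.2°) = 0.912

0.912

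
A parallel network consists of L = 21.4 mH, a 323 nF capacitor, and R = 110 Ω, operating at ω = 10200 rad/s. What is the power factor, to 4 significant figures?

0.9901

X_L = ωL = 218.3 Ω
X_C = 1/(ωC) = 303.5 Ω
Parallel: admittances add. Y = 1/R + 1/(jωL) + jωC
Y = (0.009091 − j0.001287) S
|Y| = 0.009182 S → |Z| = 1/|Y| = 108.9 Ω, ∠Z = −∠Y = 8.056°
cos φ = cos(8.056°) = 0.9901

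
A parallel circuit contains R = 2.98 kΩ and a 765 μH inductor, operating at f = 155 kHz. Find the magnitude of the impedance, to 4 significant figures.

722.8 Ω

ω = 2πf = 973900 rad/s
X_L = ωL = 745.0 Ω
Parallel: admittances add. Y = 1/R + 1/(jωL)
Y = (0.0003356 − j0.001342) S
|Y| = 0.001384 S → |Z| = 1/|Y| = 722.8 Ω, ∠Z = −∠Y = 75.96°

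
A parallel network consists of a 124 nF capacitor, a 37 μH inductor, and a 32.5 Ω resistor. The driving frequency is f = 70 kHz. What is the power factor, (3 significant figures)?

0.976

ω = 2πf = 439800 rad/s
X_L = ωL = 16.3 Ω
X_C = 1/(ωC) = 18.3 Ω
Parallel: admittances add. Y = 1/R + 1/(jωL) + jωC
Y = (0.0308 − j0.00691) S
|Y| = 0.0315 S → |Z| = 1/|Y| = 31.7 Ω, ∠Z = −∠Y = 12.7°
cos φ = cos(12.7°) = 0.976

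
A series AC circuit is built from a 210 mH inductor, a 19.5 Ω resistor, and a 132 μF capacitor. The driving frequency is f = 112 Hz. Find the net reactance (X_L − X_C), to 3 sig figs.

ω = 2πf = 703.7 rad/s
X_L = ωL = 148 Ω
X_C = 1/(ωC) = 10.8 Ω
X = 148 − 10.8 = 137 Ω

137 Ω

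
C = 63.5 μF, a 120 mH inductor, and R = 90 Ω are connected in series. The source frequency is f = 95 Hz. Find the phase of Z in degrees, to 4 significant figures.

26.69°

ω = 2πf = 596.9 rad/s
X_L = ωL = 71.63 Ω
X_C = 1/(ωC) = 26.38 Ω
Net reactance X = X_L − X_C = 45.25 Ω
Z = 90.00 + j45.25 Ω
|Z| = √(90.00² + 45.25²) = 100.7 Ω
∠Z = arctan(45.25/90.00) = 26.69°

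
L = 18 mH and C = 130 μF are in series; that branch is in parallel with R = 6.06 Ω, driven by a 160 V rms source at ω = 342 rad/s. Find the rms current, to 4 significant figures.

28.16 A

X_L = ωL = 6.156 Ω
X_C = 1/(ωC) = 22.49 Ω
Branch 1: Z₁ = R = 6.060 Ω
Branch 2 (series LC): Z₂ = j(X_L − X_C) = −j16.34 Ω
Parallel: Z = Z₁Z₂/(Z₁+Z₂), |Z| = 5.682 Ω, ∠Z = -20.35°
I = V/|Z| = 160/5.682 = 28.16 A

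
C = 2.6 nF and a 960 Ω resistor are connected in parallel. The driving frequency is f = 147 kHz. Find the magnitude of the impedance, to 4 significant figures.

382.0 Ω

ω = 2πf = 923600 rad/s
X_C = 1/(ωC) = 416.4 Ω
Parallel: admittances add. Y = 1/R + jωC
Y = (0.001042 + j0.002401) S
|Y| = 0.002618 S → |Z| = 1/|Y| = 382.0 Ω, ∠Z = −∠Y = -66.55°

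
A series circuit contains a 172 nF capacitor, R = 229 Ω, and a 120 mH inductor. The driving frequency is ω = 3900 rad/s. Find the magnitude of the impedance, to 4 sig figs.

1048 Ω

X_L = ωL = 468.0 Ω
X_C = 1/(ωC) = 1491 Ω
Net reactance X = X_L − X_C = -1023 Ω
Z = 229.0 − j1023 Ω
|Z| = √(229.0² + 1023²) = 1048 Ω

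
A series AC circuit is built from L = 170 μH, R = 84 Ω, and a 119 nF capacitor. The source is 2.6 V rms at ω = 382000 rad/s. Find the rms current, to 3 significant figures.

27.6 mA

X_L = ωL = 64.9 Ω
X_C = 1/(ωC) = 22.0 Ω
Net reactance X = X_L − X_C = 42.9 Ω
Z = 84.0 + j42.9 Ω
|Z| = √(84.0² + 42.9²) = 94.3 Ω
I = V/|Z| = 2.6/94.3 = 27.6 mA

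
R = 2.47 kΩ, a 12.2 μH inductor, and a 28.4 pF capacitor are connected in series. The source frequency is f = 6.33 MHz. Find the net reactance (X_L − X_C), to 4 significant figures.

-400.1 Ω

ω = 2πf = 3.977e+07 rad/s
X_L = ωL = 485.2 Ω
X_C = 1/(ωC) = 885.3 Ω
X = 485.2 − 885.3 = -400.1 Ω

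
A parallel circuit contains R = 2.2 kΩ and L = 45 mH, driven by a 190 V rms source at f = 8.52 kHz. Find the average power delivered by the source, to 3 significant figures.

16.4 W

ω = 2πf = 53530 rad/s
X_L = ωL = 2410 Ω
Parallel: admittances add. Y = 1/R + 1/(jωL)
Y = (0.000455 − j0.000415) S
|Y| = 0.000616 S → |Z| = 1/|Y| = 1620 Ω, ∠Z = −∠Y = 42.4°
I = V/|Z| = 117 mA
P = VI cos φ = 190 × 0.117 × cos(42.4°) = 16.4 W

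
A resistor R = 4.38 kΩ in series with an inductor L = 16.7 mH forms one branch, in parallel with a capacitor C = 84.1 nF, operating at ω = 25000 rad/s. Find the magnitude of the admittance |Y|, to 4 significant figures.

X_L = ωL = 417.5 Ω
X_C = 1/(ωC) = 475.6 Ω
Branch 1 (R+jX_L): Z₁ = 4380 + j417.5 Ω, |Z₁| = 4400 Ω
Branch 2 (−jX_C): Z₂ = −j475.6 Ω
Parallel: Z = Z₁Z₂/(Z₁+Z₂), |Z| = 477.7 Ω, ∠Z = -83.79°
|Y| = 1/|Z| = 2.093 mS

2.093 mS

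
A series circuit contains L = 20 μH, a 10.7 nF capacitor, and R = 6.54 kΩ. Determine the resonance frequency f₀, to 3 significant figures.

ω₀ = 1/√(LC) = 1/√(2e-05 × 1.07e-08) = 2.162e+06 rad/s
f₀ = ω₀/(2π) = 344 kHz

344 kHz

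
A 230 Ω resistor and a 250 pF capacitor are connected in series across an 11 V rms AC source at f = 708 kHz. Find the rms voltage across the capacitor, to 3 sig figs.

10.7 V

ω = 2πf = 4.448e+06 rad/s
X_C = 1/(ωC) = 899 Ω
Z = 230 − j899 Ω
|Z| = √(230² + 899²) = 928 Ω
I = V/|Z| = 11.9 mA
V_C = I·|Z_C| = 0.0119 × 899 = 10.7 V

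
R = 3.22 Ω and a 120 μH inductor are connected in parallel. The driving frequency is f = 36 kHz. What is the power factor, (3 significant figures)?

ω = 2πf = 226200 rad/s
X_L = ωL = 27.1 Ω
Parallel: admittances add. Y = 1/R + 1/(jωL)
Y = (0.311 − j0.0368) S
|Y| = 0.313 S → |Z| = 1/|Y| = 3.20 Ω, ∠Z = −∠Y = 6.77°
cos φ = cos(6.77°) = 0.993

0.993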